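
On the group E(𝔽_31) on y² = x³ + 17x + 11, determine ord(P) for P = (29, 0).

2

2P: (29, 0) + (29, 0): same x and y₁ ≡ -y₂, so the sum is the point at infinity.
2P = the point at infinity, so the order is 2.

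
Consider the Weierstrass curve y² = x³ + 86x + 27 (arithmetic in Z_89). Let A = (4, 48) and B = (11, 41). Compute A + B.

(75, 23)

(4, 48) + (11, 41). λ = (41 - 48)/(11 - 4) ≡ 82/7 mod 89. 7⁻¹ ≡ 51 (mod 89), so λ ≡ 88.
  x = λ² - 4 - 11 = 7744 - 15 ≡ 75; y = λ·(4 - 75) - 48 ≡ 23. → (75, 23)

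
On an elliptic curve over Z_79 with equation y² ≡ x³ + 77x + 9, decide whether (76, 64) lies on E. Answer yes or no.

y² = 64² ≡ 67; x³ + 77x + 9 = 444837 ≡ 67 (mod 79). 67 = 67.

yes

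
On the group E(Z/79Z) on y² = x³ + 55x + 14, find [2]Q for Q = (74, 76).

(23, 4)

tangent at (74, 76): λ = (3·74² + 55)/(2·76) ≡ 51/73. 73⁻¹ ≡ 13 (mod 79) since 73·13 = 949 ≡ 1, so λ ≡ 51·13 ≡ 31.
  x = λ² - 74 - 74 = 961 - 148 ≡ 23; y = λ·(74 - 23) - 76 ≡ 4. → (23, 4)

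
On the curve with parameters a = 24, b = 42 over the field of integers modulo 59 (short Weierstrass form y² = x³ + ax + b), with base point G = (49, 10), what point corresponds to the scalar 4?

Repeated addition: build up to 4G.
2G: tangent at (49, 10): λ = (3·49² + 24)/(2·10) ≡ 29/20. 20⁻¹ ≡ 3 (mod 59), so λ ≡ 29·3 ≡ 28.
  x = λ² - 49 - 49 = 784 - 98 ≡ 37; y = λ·(49 - 37) - 10 ≡ 31. → (37, 31)
3G: (37, 31) + (49, 10). λ = (10 - 31)/(49 - 37) ≡ 38/12 mod 59. 12⁻¹ ≡ 5 (mod 59), so λ ≡ 13.
  x = λ² - 37 - 49 = 169 - 86 ≡ 24; y = λ·(37 - 24) - 31 ≡ 20. → (24, 20)
4G: (24, 20) + (49, 10). λ = (10 - 20)/(49 - 24) ≡ 49/25 mod 59. 25⁻¹ ≡ 26 (mod 59), so λ ≡ 35.
  x = λ² - 24 - 49 = 1225 - 73 ≡ 31; y = λ·(24 - 31) - 20 ≡ 30. → (31, 30)

(31, 30)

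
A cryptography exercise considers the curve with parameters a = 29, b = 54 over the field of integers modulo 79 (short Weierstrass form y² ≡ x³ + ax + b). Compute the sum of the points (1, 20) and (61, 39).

(18, 76)

(1, 20) + (61, 39). λ = (39 - 20)/(61 - 1) ≡ 19/60 mod 79. 60⁻¹ ≡ 54 (mod 79), so λ ≡ 78.
  x = λ² - 1 - 61 = 6084 - 62 ≡ 18; y = λ·(1 - 18) - 20 ≡ 76. → (18, 76)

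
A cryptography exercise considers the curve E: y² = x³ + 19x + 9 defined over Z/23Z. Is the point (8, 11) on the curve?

yes

y² = 11² ≡ 6; x³ + 19x + 9 = 673 ≡ 6 (mod 23). 6 = 6.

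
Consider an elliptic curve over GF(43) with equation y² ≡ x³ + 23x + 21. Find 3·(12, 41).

Write G = (12, 41).
Repeated addition: build up to 3G.
2G: tangent at (12, 41): λ = (3·12² + 23)/(2·41) ≡ 25/39. 39⁻¹ ≡ 32 (mod 43), so λ ≡ 25·32 ≡ 26.
  x = λ² - 12 - 12 = 676 - 24 ≡ 7; y = λ·(12 - 7) - 41 ≡ 3. → (7, 3)
3G: (7, 3) + (12, 41). λ = (41 - 3)/(12 - 7) ≡ 38/5 mod 43. 5⁻¹ ≡ 26 (mod 43) since 5·26 = 130 ≡ 1, so λ ≡ 42.
  x = λ² - 7 - 12 = 1764 - 19 ≡ 25; y = λ·(7 - 25) - 3 ≡ 15. → (25, 15)

(25, 15)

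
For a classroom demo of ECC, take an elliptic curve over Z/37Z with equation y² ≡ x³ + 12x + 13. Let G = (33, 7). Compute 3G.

(25, 18)

Repeated addition: build up to 3G.
2G: tangent at (33, 7): λ = (3·33² + 12)/(2·7) ≡ 23/14. 14⁻¹ ≡ 8 (mod 37), so λ ≡ 23·8 ≡ 36.
  x = λ² - 33 - 33 = 1296 - 66 ≡ 9; y = λ·(33 - 9) - 7 ≡ 6. → (9, 6)
3G: (9, 6) + (33, 7). λ = (7 - 6)/(33 - 9) ≡ 1/24 mod 37. 24⁻¹ ≡ 17 (mod 37) since 24·17 = 408 ≡ 1, so λ ≡ 17.
  x = λ² - 9 - 33 = 289 - 42 ≡ 25; y = λ·(9 - 25) - 6 ≡ 18. → (25, 18)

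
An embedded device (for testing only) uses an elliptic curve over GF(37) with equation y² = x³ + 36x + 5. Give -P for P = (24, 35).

(24, 2)

-(24, 35) = (24, -35 mod 37) = (24, 2).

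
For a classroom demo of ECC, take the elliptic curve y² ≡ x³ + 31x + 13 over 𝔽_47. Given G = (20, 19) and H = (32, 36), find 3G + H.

First 3G:
Repeated addition: build up to 3G.
2G: tangent at (20, 19): λ = (3·20² + 31)/(2·19) ≡ 9/38. 38⁻¹ ≡ 26 (mod 47), so λ ≡ 9·26 ≡ 46.
  x = λ² - 20 - 20 = 2116 - 40 ≡ 8; y = λ·(20 - 8) - 19 ≡ 16. → (8, 16)
3G: (8, 16) + (20, 19). λ = (19 - 16)/(20 - 8) ≡ 3/12 mod 47. 12⁻¹ ≡ 4 (mod 47) since 12·4 = 48 ≡ 1, so λ ≡ 12.
  x = λ² - 8 - 20 = 144 - 28 ≡ 22; y = λ·(8 - 22) - 16 ≡ 4. → (22, 4)
3G = (22, 4).
Finally 3G + H:
(22, 4) + (32, 36). λ = (36 - 4)/(32 - 22) ≡ 32/10 mod 47. 10⁻¹ ≡ 33 (mod 47), so λ ≡ 22.
  x = λ² - 22 - 32 = 484 - 54 ≡ 7; y = λ·(22 - 7) - 4 ≡ 44. → (7, 44)

(7, 44)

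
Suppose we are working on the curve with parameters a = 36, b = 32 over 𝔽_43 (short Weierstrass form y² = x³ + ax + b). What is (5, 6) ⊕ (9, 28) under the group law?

(27, 2)

(5, 6) + (9, 28). λ = (28 - 6)/(9 - 5) ≡ 22/4 mod 43. 4⁻¹ ≡ 11 (mod 43), so λ ≡ 27.
  x = λ² - 5 - 9 = 729 - 14 ≡ 27; y = λ·(5 - 27) - 6 ≡ 2. → (27, 2)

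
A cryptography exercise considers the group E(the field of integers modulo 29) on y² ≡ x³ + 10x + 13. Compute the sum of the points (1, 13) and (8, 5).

(1, 13) + (8, 5). λ = (5 - 13)/(8 - 1) ≡ 21/7 mod 29. 7⁻¹ ≡ 25 (mod 29) since 7·25 = 175 ≡ 1, so λ ≡ 3.
  x = λ² - 1 - 8 = 9 - 9 ≡ 0; y = λ·(1 - 0) - 13 ≡ 19. → (0, 19)

(0, 19)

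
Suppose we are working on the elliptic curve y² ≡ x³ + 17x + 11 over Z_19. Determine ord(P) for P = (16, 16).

9

2P: tangent at (16, 16): λ = (3·16² + 17)/(2·16) ≡ 6/13. 13⁻¹ ≡ 3 (mod 19), so λ ≡ 6·3 ≡ 18.
  x = λ² - 16 - 16 = 324 - 32 ≡ 7; y = λ·(16 - 7) - 16 ≡ 13. → (7, 13)
3P: (7, 13) + (16, 16). λ = (16 - 13)/(16 - 7) ≡ 3/9 mod 19. 9⁻¹ ≡ 17 (mod 19), so λ ≡ 13.
  x = λ² - 7 - 16 = 169 - 23 ≡ 13; y = λ·(7 - 13) - 13 ≡ 4. → (13, 4)
4P: (13, 4) + (16, 16). λ = (16 - 4)/(16 - 13) ≡ 12/3 mod 19. 3⁻¹ ≡ 13 (mod 19), so λ ≡ 4.
  x = λ² - 13 - 16 = 16 - 29 ≡ 6; y = λ·(13 - 6) - 4 ≡ 5. → (6, 5)
5P: (6, 5) + (16, 16). λ = (16 - 5)/(16 - 6) ≡ 11/10 mod 19. 10⁻¹ ≡ 2 (mod 19) since 10·2 = 20 ≡ 1, so λ ≡ 3.
  x = λ² - 6 - 16 = 9 - 22 ≡ 6; y = λ·(6 - 6) - 5 ≡ 14. → (6, 14)
6P: (6, 14) + (16, 16). λ = (16 - 14)/(16 - 6) ≡ 2/10 mod 19. 10⁻¹ ≡ 2 (mod 19) since 10·2 = 20 ≡ 1, so λ ≡ 4.
  x = λ² - 6 - 16 = 16 - 22 ≡ 13; y = λ·(6 - 13) - 14 ≡ 15. → (13, 15)
7P: (13, 15) + (16, 16). λ = (16 - 15)/(16 - 13) ≡ 1/3 mod 19. 3⁻¹ ≡ 13 (mod 19) since 3·13 = 39 ≡ 1, so λ ≡ 13.
  x = λ² - 13 - 16 = 169 - 29 ≡ 7; y = λ·(13 - 7) - 15 ≡ 6. → (7, 6)
8P: (7, 6) + (16, 16). λ = (16 - 6)/(16 - 7) ≡ 10/9 mod 19. 9⁻¹ ≡ 17 (mod 19) since 9·17 = 153 ≡ 1, so λ ≡ 18.
  x = λ² - 7 - 16 = 324 - 23 ≡ 16; y = λ·(7 - 16) - 6 ≡ 3. → (16, 3)
9P: (16, 3) + (16, 16): same x and y₁ ≡ -y₂, so the sum is 𝒪.
9P = 𝒪, so the order is 9.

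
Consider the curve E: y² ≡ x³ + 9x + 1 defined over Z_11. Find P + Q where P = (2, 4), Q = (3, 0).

(0, 10)

(2, 4) + (3, 0). λ = (0 - 4)/(3 - 2) ≡ 7/1 mod 11. 1⁻¹ ≡ 1 (mod 11), so λ ≡ 7.
  x = λ² - 2 - 3 = 49 - 5 ≡ 0; y = λ·(2 - 0) - 4 ≡ 10. → (0, 10)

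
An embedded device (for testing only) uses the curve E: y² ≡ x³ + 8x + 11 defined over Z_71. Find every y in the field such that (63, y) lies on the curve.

28, 43

x³ + 8x + 11 = 250562 ≡ 3 (mod 71).
Square roots of 3 mod 71: 28 and 43 (since 28² = 784 ≡ 3).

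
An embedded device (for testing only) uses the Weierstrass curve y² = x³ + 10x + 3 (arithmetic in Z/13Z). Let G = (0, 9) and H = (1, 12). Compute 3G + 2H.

First 3G:
Repeated addition: build up to 3G.
2G: tangent at (0, 9): λ = (3·0² + 10)/(2·9) ≡ 10/5. 5⁻¹ ≡ 8 (mod 13), so λ ≡ 10·8 ≡ 2.
  x = λ² - 0 - 0 = 4 - 0 ≡ 4; y = λ·(0 - 4) - 9 ≡ 9. → (4, 9)
3G: (4, 9) + (0, 9). λ = (9 - 9)/(0 - 4) ≡ 0/9 mod 13. 9⁻¹ ≡ 3 (mod 13), so λ ≡ 0.
  x = λ² - 4 - 0 = 0 - 4 ≡ 9; y = λ·(4 - 9) - 9 ≡ 4. → (9, 4)
3G = (9, 4).
Next 2H:
Repeated addition: build up to 2H.
2H: tangent at (1, 12): λ = (3·1² + 10)/(2·12) ≡ 0/11. 11⁻¹ ≡ 6 (mod 13) since 11·6 = 66 ≡ 1, so λ ≡ 0·6 ≡ 0.
  x = λ² - 1 - 1 = 0 - 2 ≡ 11; y = λ·(1 - 11) - 12 ≡ 1. → (11, 1)
2H = (11, 1).
Finally 3G + 2H:
(9, 4) + (11, 1). λ = (1 - 4)/(11 - 9) ≡ 10/2 mod 13. 2⁻¹ ≡ 7 (mod 13), so λ ≡ 5.
  x = λ² - 9 - 11 = 25 - 20 ≡ 5; y = λ·(9 - 5) - 4 ≡ 3. → (5, 3)

(5, 3)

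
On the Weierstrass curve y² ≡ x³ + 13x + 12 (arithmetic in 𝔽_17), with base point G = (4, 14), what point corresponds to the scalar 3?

(7, 2)

Repeated addition: build up to 3G.
2G: tangent at (4, 14): λ = (3·4² + 13)/(2·14) ≡ 10/11. 11⁻¹ ≡ 14 (mod 17), so λ ≡ 10·14 ≡ 4.
  x = λ² - 4 - 4 = 16 - 8 ≡ 8; y = λ·(4 - 8) - 14 ≡ 4. → (8, 4)
3G: (8, 4) + (4, 14). λ = (14 - 4)/(4 - 8) ≡ 10/13 mod 17. 13⁻¹ ≡ 4 (mod 17), so λ ≡ 6.
  x = λ² - 8 - 4 = 36 - 12 ≡ 7; y = λ·(8 - 7) - 4 ≡ 2. → (7, 2)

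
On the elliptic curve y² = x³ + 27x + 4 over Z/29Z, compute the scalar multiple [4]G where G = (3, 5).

Repeated addition: build up to 4G.
2G: tangent at (3, 5): λ = (3·3² + 27)/(2·5) ≡ 25/10. 10⁻¹ ≡ 3 (mod 29), so λ ≡ 25·3 ≡ 17.
  x = λ² - 3 - 3 = 289 - 6 ≡ 22; y = λ·(3 - 22) - 5 ≡ 20. → (22, 20)
3G: (22, 20) + (3, 5). λ = (5 - 20)/(3 - 22) ≡ 14/10 mod 29. 10⁻¹ ≡ 3 (mod 29), so λ ≡ 13.
  x = λ² - 22 - 3 = 169 - 25 ≡ 28; y = λ·(22 - 28) - 20 ≡ 18. → (28, 18)
4G: (28, 18) + (3, 5). λ = (5 - 18)/(3 - 28) ≡ 16/4 mod 29. 4⁻¹ ≡ 22 (mod 29) since 4·22 = 88 ≡ 1, so λ ≡ 4.
  x = λ² - 28 - 3 = 16 - 31 ≡ 14; y = λ·(28 - 14) - 18 ≡ 9. → (14, 9)

(14, 9)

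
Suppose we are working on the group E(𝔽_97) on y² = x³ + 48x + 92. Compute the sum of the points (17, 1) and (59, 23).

(91, 48)

(17, 1) + (59, 23). λ = (23 - 1)/(59 - 17) ≡ 22/42 mod 97. 42⁻¹ ≡ 67 (mod 97) since 42·67 = 2814 ≡ 1, so λ ≡ 19.
  x = λ² - 17 - 59 = 361 - 76 ≡ 91; y = λ·(17 - 91) - 1 ≡ 48. → (91, 48)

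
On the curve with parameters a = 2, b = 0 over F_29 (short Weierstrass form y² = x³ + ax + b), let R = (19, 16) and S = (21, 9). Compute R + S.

(19, 16) + (21, 9). λ = (9 - 16)/(21 - 19) ≡ 22/2 mod 29. 2⁻¹ ≡ 15 (mod 29), so λ ≡ 11.
  x = λ² - 19 - 21 = 121 - 40 ≡ 23; y = λ·(19 - 23) - 16 ≡ 27. → (23, 27)

(23, 27)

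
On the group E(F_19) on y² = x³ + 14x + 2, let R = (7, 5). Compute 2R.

(6, 13)

tangent at (7, 5): λ = (3·7² + 14)/(2·5) ≡ 9/10. 10⁻¹ ≡ 2 (mod 19), so λ ≡ 9·2 ≡ 18.
  x = λ² - 7 - 7 = 324 - 14 ≡ 6; y = λ·(7 - 6) - 5 ≡ 13. → (6, 13)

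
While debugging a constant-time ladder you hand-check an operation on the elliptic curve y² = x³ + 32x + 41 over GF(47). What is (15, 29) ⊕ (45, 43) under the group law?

(15, 29) + (45, 43). λ = (43 - 29)/(45 - 15) ≡ 14/30 mod 47. 30⁻¹ ≡ 11 (mod 47) since 30·11 = 330 ≡ 1, so λ ≡ 13.
  x = λ² - 15 - 45 = 169 - 60 ≡ 15; y = λ·(15 - 15) - 29 ≡ 18. → (15, 18)

(15, 18)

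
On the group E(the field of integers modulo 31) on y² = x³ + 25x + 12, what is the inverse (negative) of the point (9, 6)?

(9, 25)

-(9, 6) = (9, -6 mod 31) = (9, 25).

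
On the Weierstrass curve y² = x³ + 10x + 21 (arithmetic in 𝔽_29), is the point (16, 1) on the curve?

no

y² = 1² ≡ 1; x³ + 10x + 21 = 4277 ≡ 14 (mod 29). 1 ≠ 14.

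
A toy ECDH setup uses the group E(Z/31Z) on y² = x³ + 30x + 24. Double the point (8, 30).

(29, 7)

tangent at (8, 30): λ = (3·8² + 30)/(2·30) ≡ 5/29. 29⁻¹ ≡ 15 (mod 31), so λ ≡ 5·15 ≡ 13.
  x = λ² - 8 - 8 = 169 - 16 ≡ 29; y = λ·(8 - 29) - 30 ≡ 7. → (29, 7)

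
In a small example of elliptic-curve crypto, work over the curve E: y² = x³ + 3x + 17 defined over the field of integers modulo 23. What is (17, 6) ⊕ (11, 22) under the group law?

(17, 6) + (11, 22). λ = (22 - 6)/(11 - 17) ≡ 16/17 mod 23. 17⁻¹ ≡ 19 (mod 23) since 17·19 = 323 ≡ 1, so λ ≡ 5.
  x = λ² - 17 - 11 = 25 - 28 ≡ 20; y = λ·(17 - 20) - 6 ≡ 2. → (20, 2)

(20, 2)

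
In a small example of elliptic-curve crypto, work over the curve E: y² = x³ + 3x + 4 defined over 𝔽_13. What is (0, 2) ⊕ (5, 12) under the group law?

(12, 0)

(0, 2) + (5, 12). λ = (12 - 2)/(5 - 0) ≡ 10/5 mod 13. 5⁻¹ ≡ 8 (mod 13), so λ ≡ 2.
  x = λ² - 0 - 5 = 4 - 5 ≡ 12; y = λ·(0 - 12) - 2 ≡ 0. → (12, 0)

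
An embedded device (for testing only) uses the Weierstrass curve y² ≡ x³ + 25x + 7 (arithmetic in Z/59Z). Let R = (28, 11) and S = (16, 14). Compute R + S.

(4, 42)

(28, 11) + (16, 14). λ = (14 - 11)/(16 - 28) ≡ 3/47 mod 59. 47⁻¹ ≡ 54 (mod 59) since 47·54 = 2538 ≡ 1, so λ ≡ 44.
  x = λ² - 28 - 16 = 1936 - 44 ≡ 4; y = λ·(28 - 4) - 11 ≡ 42. → (4, 42)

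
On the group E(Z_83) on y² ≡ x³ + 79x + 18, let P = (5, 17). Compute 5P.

Repeated addition: build up to 5P.
2P: tangent at (5, 17): λ = (3·5² + 79)/(2·17) ≡ 71/34. 34⁻¹ ≡ 22 (mod 83) since 34·22 = 748 ≡ 1, so λ ≡ 71·22 ≡ 68.
  x = λ² - 5 - 5 = 4624 - 10 ≡ 49; y = λ·(5 - 49) - 17 ≡ 62. → (49, 62)
3P: (49, 62) + (5, 17). λ = (17 - 62)/(5 - 49) ≡ 38/39 mod 83. 39⁻¹ ≡ 66 (mod 83), so λ ≡ 18.
  x = λ² - 49 - 5 = 324 - 54 ≡ 21; y = λ·(49 - 21) - 62 ≡ 27. → (21, 27)
4P: (21, 27) + (5, 17). λ = (17 - 27)/(5 - 21) ≡ 73/67 mod 83. 67⁻¹ ≡ 57 (mod 83), so λ ≡ 11.
  x = λ² - 21 - 5 = 121 - 26 ≡ 12; y = λ·(21 - 12) - 27 ≡ 72. → (12, 72)
5P: (12, 72) + (5, 17). λ = (17 - 72)/(5 - 12) ≡ 28/76 mod 83. 76⁻¹ ≡ 71 (mod 83) since 76·71 = 5396 ≡ 1, so λ ≡ 79.
  x = λ² - 12 - 5 = 6241 - 17 ≡ 82; y = λ·(12 - 82) - 72 ≡ 42. → (82, 42)

(82, 42)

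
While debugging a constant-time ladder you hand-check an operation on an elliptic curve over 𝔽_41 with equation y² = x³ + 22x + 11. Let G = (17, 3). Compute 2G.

(6, 21)

tangent at (17, 3): λ = (3·17² + 22)/(2·3) ≡ 28/6. 6⁻¹ ≡ 7 (mod 41) since 6·7 = 42 ≡ 1, so λ ≡ 28·7 ≡ 32.
  x = λ² - 17 - 17 = 1024 - 34 ≡ 6; y = λ·(17 - 6) - 3 ≡ 21. → (6, 21)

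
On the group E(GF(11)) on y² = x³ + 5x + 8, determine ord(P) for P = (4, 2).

2P: tangent at (4, 2): λ = (3·4² + 5)/(2·2) ≡ 9/4. 4⁻¹ ≡ 3 (mod 11), so λ ≡ 9·3 ≡ 5.
  x = λ² - 4 - 4 = 25 - 8 ≡ 6; y = λ·(4 - 6) - 2 ≡ 10. → (6, 10)
3P: (6, 10) + (4, 2). λ = (2 - 10)/(4 - 6) ≡ 3/9 mod 11. 9⁻¹ ≡ 5 (mod 11), so λ ≡ 4.
  x = λ² - 6 - 4 = 16 - 10 ≡ 6; y = λ·(6 - 6) - 10 ≡ 1. → (6, 1)
4P: (6, 1) + (4, 2). λ = (2 - 1)/(4 - 6) ≡ 1/9 mod 11. 9⁻¹ ≡ 5 (mod 11) since 9·5 = 45 ≡ 1, so λ ≡ 5.
  x = λ² - 6 - 4 = 25 - 10 ≡ 4; y = λ·(6 - 4) - 1 ≡ 9. → (4, 9)
5P: (4, 9) + (4, 2): same x and y₁ ≡ -y₂, so the sum is O.
5P = O, so the order is 5.

5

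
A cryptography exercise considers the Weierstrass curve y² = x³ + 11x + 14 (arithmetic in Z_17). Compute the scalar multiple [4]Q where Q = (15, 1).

Repeated addition: build up to 4Q.
2Q: tangent at (15, 1): λ = (3·15² + 11)/(2·1) ≡ 6/2. 2⁻¹ ≡ 9 (mod 17), so λ ≡ 6·9 ≡ 3.
  x = λ² - 15 - 15 = 9 - 30 ≡ 13; y = λ·(15 - 13) - 1 ≡ 5. → (13, 5)
3Q: (13, 5) + (15, 1). λ = (1 - 5)/(15 - 13) ≡ 13/2 mod 17. 2⁻¹ ≡ 9 (mod 17) since 2·9 = 18 ≡ 1, so λ ≡ 15.
  x = λ² - 13 - 15 = 225 - 28 ≡ 10; y = λ·(13 - 10) - 5 ≡ 6. → (10, 6)
4Q: (10, 6) + (15, 1). λ = (1 - 6)/(15 - 10) ≡ 12/5 mod 17. 5⁻¹ ≡ 7 (mod 17) since 5·7 = 35 ≡ 1, so λ ≡ 16.
  x = λ² - 10 - 15 = 256 - 25 ≡ 10; y = λ·(10 - 10) - 6 ≡ 11. → (10, 11)

(10, 11)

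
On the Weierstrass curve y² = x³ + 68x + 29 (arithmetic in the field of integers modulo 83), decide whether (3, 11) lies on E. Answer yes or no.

y² = 11² ≡ 38; x³ + 68x + 29 = 260 ≡ 11 (mod 83). 38 ≠ 11.

no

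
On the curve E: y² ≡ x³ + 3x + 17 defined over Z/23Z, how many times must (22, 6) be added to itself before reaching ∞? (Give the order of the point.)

7

2P: tangent at (22, 6): λ = (3·22² + 3)/(2·6) ≡ 6/12. 12⁻¹ ≡ 2 (mod 23), so λ ≡ 6·2 ≡ 12.
  x = λ² - 22 - 22 = 144 - 44 ≡ 8; y = λ·(22 - 8) - 6 ≡ 1. → (8, 1)
3P: (8, 1) + (22, 6). λ = (6 - 1)/(22 - 8) ≡ 5/14 mod 23. 14⁻¹ ≡ 5 (mod 23), so λ ≡ 2.
  x = λ² - 8 - 22 = 4 - 30 ≡ 20; y = λ·(8 - 20) - 1 ≡ 21. → (20, 21)
4P: (20, 21) + (22, 6). λ = (6 - 21)/(22 - 20) ≡ 8/2 mod 23. 2⁻¹ ≡ 12 (mod 23), so λ ≡ 4.
  x = λ² - 20 - 22 = 16 - 42 ≡ 20; y = λ·(20 - 20) - 21 ≡ 2. → (20, 2)
5P: (20, 2) + (22, 6). λ = (6 - 2)/(22 - 20) ≡ 4/2 mod 23. 2⁻¹ ≡ 12 (mod 23) since 2·12 = 24 ≡ 1, so λ ≡ 2.
  x = λ² - 20 - 22 = 4 - 42 ≡ 8; y = λ·(20 - 8) - 2 ≡ 22. → (8, 22)
6P: (8, 22) + (22, 6). λ = (6 - 22)/(22 - 8) ≡ 7/14 mod 23. 14⁻¹ ≡ 5 (mod 23) since 14·5 = 70 ≡ 1, so λ ≡ 12.
  x = λ² - 8 - 22 = 144 - 30 ≡ 22; y = λ·(8 - 22) - 22 ≡ 17. → (22, 17)
7P: (22, 17) + (22, 6): same x and y₁ ≡ -y₂, so the sum is ∞.
7P = ∞, so the order is 7.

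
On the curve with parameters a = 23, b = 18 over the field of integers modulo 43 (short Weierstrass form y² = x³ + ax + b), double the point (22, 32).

(30, 4)

tangent at (22, 32): λ = (3·22² + 23)/(2·32) ≡ 13/21. 21⁻¹ ≡ 41 (mod 43), so λ ≡ 13·41 ≡ 17.
  x = λ² - 22 - 22 = 289 - 44 ≡ 30; y = λ·(22 - 30) - 32 ≡ 4. → (30, 4)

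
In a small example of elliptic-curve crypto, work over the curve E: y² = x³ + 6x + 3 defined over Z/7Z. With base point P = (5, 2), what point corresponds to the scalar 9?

O

Double-and-add on 9 = (1001)₂. Start with P = (5, 2) for the leading 1-bit.
double: tangent at (5, 2): λ = (3·5² + 6)/(2·2) ≡ 4/4. 4⁻¹ ≡ 2 (mod 7), so λ ≡ 4·2 ≡ 1.
  x = λ² - 5 - 5 = 1 - 10 ≡ 5; y = λ·(5 - 5) - 2 ≡ 5. → (5, 5)
double: tangent at (5, 5): λ = (3·5² + 6)/(2·5) ≡ 4/3. 3⁻¹ ≡ 5 (mod 7), so λ ≡ 4·5 ≡ 6.
  x = λ² - 5 - 5 = 36 - 10 ≡ 5; y = λ·(5 - 5) - 5 ≡ 2. → (5, 2)
double: tangent at (5, 2): λ = (3·5² + 6)/(2·2) ≡ 4/4. 4⁻¹ ≡ 2 (mod 7) since 4·2 = 8 ≡ 1, so λ ≡ 4·2 ≡ 1.
  x = λ² - 5 - 5 = 1 - 10 ≡ 5; y = λ·(5 - 5) - 2 ≡ 5. → (5, 5)
add P: (5, 5) + (5, 2): same x and y₁ ≡ -y₂, so the sum is ∞.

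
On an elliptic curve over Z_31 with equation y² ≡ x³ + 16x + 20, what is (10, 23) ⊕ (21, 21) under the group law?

(9, 5)

(10, 23) + (21, 21). λ = (21 - 23)/(21 - 10) ≡ 29/11 mod 31. 11⁻¹ ≡ 17 (mod 31), so λ ≡ 28.
  x = λ² - 10 - 21 = 784 - 31 ≡ 9; y = λ·(10 - 9) - 23 ≡ 5. → (9, 5)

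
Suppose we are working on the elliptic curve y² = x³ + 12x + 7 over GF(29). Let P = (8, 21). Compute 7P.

Repeated addition: build up to 7P.
2P: tangent at (8, 21): λ = (3·8² + 12)/(2·21) ≡ 1/13. 13⁻¹ ≡ 9 (mod 29) since 13·9 = 117 ≡ 1, so λ ≡ 1·9 ≡ 9.
  x = λ² - 8 - 8 = 81 - 16 ≡ 7; y = λ·(8 - 7) - 21 ≡ 17. → (7, 17)
3P: (7, 17) + (8, 21). λ = (21 - 17)/(8 - 7) ≡ 4/1 mod 29. 1⁻¹ ≡ 1 (mod 29) since 1·1 = 1 ≡ 1, so λ ≡ 4.
  x = λ² - 7 - 8 = 16 - 15 ≡ 1; y = λ·(7 - 1) - 17 ≡ 7. → (1, 7)
4P: (1, 7) + (8, 21). λ = (21 - 7)/(8 - 1) ≡ 14/7 mod 29. 7⁻¹ ≡ 25 (mod 29), so λ ≡ 2.
  x = λ² - 1 - 8 = 4 - 9 ≡ 24; y = λ·(1 - 24) - 7 ≡ 5. → (24, 5)
5P: (24, 5) + (8, 21). λ = (21 - 5)/(8 - 24) ≡ 16/13 mod 29. 13⁻¹ ≡ 9 (mod 29), so λ ≡ 28.
  x = λ² - 24 - 8 = 784 - 32 ≡ 27; y = λ·(24 - 27) - 5 ≡ 27. → (27, 27)
6P: (27, 27) + (8, 21). λ = (21 - 27)/(8 - 27) ≡ 23/10 mod 29. 10⁻¹ ≡ 3 (mod 29) since 10·3 = 30 ≡ 1, so λ ≡ 11.
  x = λ² - 27 - 8 = 121 - 35 ≡ 28; y = λ·(27 - 28) - 27 ≡ 20. → (28, 20)
7P: (28, 20) + (8, 21). λ = (21 - 20)/(8 - 28) ≡ 1/9 mod 29. 9⁻¹ ≡ 13 (mod 29), so λ ≡ 13.
  x = λ² - 28 - 8 = 169 - 36 ≡ 17; y = λ·(28 - 17) - 20 ≡ 7. → (17, 7)

(17, 7)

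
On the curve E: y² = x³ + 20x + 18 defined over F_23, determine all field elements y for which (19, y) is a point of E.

9, 14

x³ + 20x + 18 = 7257 ≡ 12 (mod 23).
Square roots of 12 mod 23: 9 and 14 (since 9² = 81 ≡ 12).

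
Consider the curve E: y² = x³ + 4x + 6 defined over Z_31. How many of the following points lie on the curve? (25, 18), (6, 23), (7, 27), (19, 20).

2

(25, 18): 18² ≡ 14, rhs ≡ 14 → on.
(6, 23): 23² ≡ 2, rhs ≡ 29 → off.
(7, 27): 27² ≡ 16, rhs ≡ 5 → off.
(19, 20): 20² ≡ 28, rhs ≡ 28 → on.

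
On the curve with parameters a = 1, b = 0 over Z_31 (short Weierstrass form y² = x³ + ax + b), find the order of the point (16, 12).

2P: tangent at (16, 12): λ = (3·16² + 1)/(2·12) ≡ 25/24. 24⁻¹ ≡ 22 (mod 31), so λ ≡ 25·22 ≡ 23.
  x = λ² - 16 - 16 = 529 - 32 ≡ 1; y = λ·(16 - 1) - 12 ≡ 23. → (1, 23)
3P: (1, 23) + (16, 12). λ = (12 - 23)/(16 - 1) ≡ 20/15 mod 31. 15⁻¹ ≡ 29 (mod 31), so λ ≡ 22.
  x = λ² - 1 - 16 = 484 - 17 ≡ 2; y = λ·(1 - 2) - 23 ≡ 17. → (2, 17)
4P: (2, 17) + (16, 12). λ = (12 - 17)/(16 - 2) ≡ 26/14 mod 31. 14⁻¹ ≡ 20 (mod 31), so λ ≡ 24.
  x = λ² - 2 - 16 = 576 - 18 ≡ 0; y = λ·(2 - 0) - 17 ≡ 0. → (0, 0)
5P: (0, 0) + (16, 12). λ = (12 - 0)/(16 - 0) ≡ 12/16 mod 31. 16⁻¹ ≡ 2 (mod 31), so λ ≡ 24.
  x = λ² - 0 - 16 = 576 - 16 ≡ 2; y = λ·(0 - 2) - 0 ≡ 14. → (2, 14)
6P: (2, 14) + (16, 12). λ = (12 - 14)/(16 - 2) ≡ 29/14 mod 31. 14⁻¹ ≡ 20 (mod 31) since 14·20 = 280 ≡ 1, so λ ≡ 22.
  x = λ² - 2 - 16 = 484 - 18 ≡ 1; y = λ·(2 - 1) - 14 ≡ 8. → (1, 8)
7P: (1, 8) + (16, 12). λ = (12 - 8)/(16 - 1) ≡ 4/15 mod 31. 15⁻¹ ≡ 29 (mod 31), so λ ≡ 23.
  x = λ² - 1 - 16 = 529 - 17 ≡ 16; y = λ·(1 - 16) - 8 ≡ 19. → (16, 19)
8P: (16, 19) + (16, 12): same x and y₁ ≡ -y₂, so the sum is the point at infinity.
8P = the point at infinity, so the order is 8.

8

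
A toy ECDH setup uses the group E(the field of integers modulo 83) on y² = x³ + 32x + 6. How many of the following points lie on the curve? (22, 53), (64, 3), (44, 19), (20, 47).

(22, 53): 53² ≡ 70, rhs ≡ 70 → on.
(64, 3): 3² ≡ 9, rhs ≡ 9 → on.
(44, 19): 19² ≡ 29, rhs ≡ 29 → on.
(20, 47): 47² ≡ 51, rhs ≡ 14 → off.

3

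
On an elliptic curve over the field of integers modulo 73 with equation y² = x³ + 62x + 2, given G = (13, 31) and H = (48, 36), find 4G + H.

(57, 43)

First 4G:
Double-and-add on 4 = (100)₂. Start with G = (13, 31) for the leading 1-bit.
double: tangent at (13, 31): λ = (3·13² + 62)/(2·31) ≡ 58/62. 62⁻¹ ≡ 53 (mod 73), so λ ≡ 58·53 ≡ 8.
  x = λ² - 13 - 13 = 64 - 26 ≡ 38; y = λ·(13 - 38) - 31 ≡ 61. → (38, 61)
double: tangent at (38, 61): λ = (3·38² + 62)/(2·61) ≡ 14/49. 49⁻¹ ≡ 3 (mod 73), so λ ≡ 14·3 ≡ 42.
  x = λ² - 38 - 38 = 1764 - 76 ≡ 9; y = λ·(38 - 9) - 61 ≡ 62. → (9, 62)
4G = (9, 62).
Finally 4G + H:
(9, 62) + (48, 36). λ = (36 - 62)/(48 - 9) ≡ 47/39 mod 73. 39⁻¹ ≡ 15 (mod 73), so λ ≡ 48.
  x = λ² - 9 - 48 = 2304 - 57 ≡ 57; y = λ·(9 - 57) - 62 ≡ 43. → (57, 43)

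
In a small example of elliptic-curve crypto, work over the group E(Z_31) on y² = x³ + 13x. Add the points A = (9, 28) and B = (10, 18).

(9, 28) + (10, 18). λ = (18 - 28)/(10 - 9) ≡ 21/1 mod 31. 1⁻¹ ≡ 1 (mod 31), so λ ≡ 21.
  x = λ² - 9 - 10 = 441 - 19 ≡ 19; y = λ·(9 - 19) - 28 ≡ 10. → (19, 10)

(19, 10)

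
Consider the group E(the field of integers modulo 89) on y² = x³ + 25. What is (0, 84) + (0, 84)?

(0, 5)

tangent at (0, 84): λ = (3·0² + 0)/(2·84) ≡ 0/79. 79⁻¹ ≡ 80 (mod 89) since 79·80 = 6320 ≡ 1, so λ ≡ 0·80 ≡ 0.
  x = λ² - 0 - 0 = 0 - 0 ≡ 0; y = λ·(0 - 0) - 84 ≡ 5. → (0, 5)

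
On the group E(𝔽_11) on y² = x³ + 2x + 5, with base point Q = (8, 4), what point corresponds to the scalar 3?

Repeated addition: build up to 3Q.
2Q: tangent at (8, 4): λ = (3·8² + 2)/(2·4) ≡ 7/8. 8⁻¹ ≡ 7 (mod 11), so λ ≡ 7·7 ≡ 5.
  x = λ² - 8 - 8 = 25 - 16 ≡ 9; y = λ·(8 - 9) - 4 ≡ 2. → (9, 2)
3Q: (9, 2) + (8, 4). λ = (4 - 2)/(8 - 9) ≡ 2/10 mod 11. 10⁻¹ ≡ 10 (mod 11) since 10·10 = 100 ≡ 1, so λ ≡ 9.
  x = λ² - 9 - 8 = 81 - 17 ≡ 9; y = λ·(9 - 9) - 2 ≡ 9. → (9, 9)

(9, 9)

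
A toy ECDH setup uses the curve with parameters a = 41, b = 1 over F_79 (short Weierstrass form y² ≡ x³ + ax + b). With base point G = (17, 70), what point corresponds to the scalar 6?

(50, 16)

Repeated addition: build up to 6G.
2G: tangent at (17, 70): λ = (3·17² + 41)/(2·70) ≡ 39/61. 61⁻¹ ≡ 57 (mod 79) since 61·57 = 3477 ≡ 1, so λ ≡ 39·57 ≡ 11.
  x = λ² - 17 - 17 = 121 - 34 ≡ 8; y = λ·(17 - 8) - 70 ≡ 29. → (8, 29)
3G: (8, 29) + (17, 70). λ = (70 - 29)/(17 - 8) ≡ 41/9 mod 79. 9⁻¹ ≡ 44 (mod 79), so λ ≡ 66.
  x = λ² - 8 - 17 = 4356 - 25 ≡ 65; y = λ·(8 - 65) - 29 ≡ 1. → (65, 1)
4G: (65, 1) + (17, 70). λ = (70 - 1)/(17 - 65) ≡ 69/31 mod 79. 31⁻¹ ≡ 51 (mod 79) since 31·51 = 1581 ≡ 1, so λ ≡ 43.
  x = λ² - 65 - 17 = 1849 - 82 ≡ 29; y = λ·(65 - 29) - 1 ≡ 46. → (29, 46)
5G: (29, 46) + (17, 70). λ = (70 - 46)/(17 - 29) ≡ 24/67 mod 79. 67⁻¹ ≡ 46 (mod 79) since 67·46 = 3082 ≡ 1, so λ ≡ 77.
  x = λ² - 29 - 17 = 5929 - 46 ≡ 37; y = λ·(29 - 37) - 46 ≡ 49. → (37, 49)
6G: (37, 49) + (17, 70). λ = (70 - 49)/(17 - 37) ≡ 21/59 mod 79. 59⁻¹ ≡ 75 (mod 79) since 59·75 = 4425 ≡ 1, so λ ≡ 74.
  x = λ² - 37 - 17 = 5476 - 54 ≡ 50; y = λ·(37 - 50) - 49 ≡ 16. → (50, 16)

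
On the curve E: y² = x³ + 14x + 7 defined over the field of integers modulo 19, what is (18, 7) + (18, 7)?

(9, 8)

tangent at (18, 7): λ = (3·18² + 14)/(2·7) ≡ 17/14. 14⁻¹ ≡ 15 (mod 19), so λ ≡ 17·15 ≡ 8.
  x = λ² - 18 - 18 = 64 - 36 ≡ 9; y = λ·(18 - 9) - 7 ≡ 8. → (9, 8)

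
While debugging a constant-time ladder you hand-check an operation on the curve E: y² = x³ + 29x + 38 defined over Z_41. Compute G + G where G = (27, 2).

(18, 23)

tangent at (27, 2): λ = (3·27² + 29)/(2·2) ≡ 2/4. 4⁻¹ ≡ 31 (mod 41), so λ ≡ 2·31 ≡ 21.
  x = λ² - 27 - 27 = 441 - 54 ≡ 18; y = λ·(27 - 18) - 2 ≡ 23. → (18, 23)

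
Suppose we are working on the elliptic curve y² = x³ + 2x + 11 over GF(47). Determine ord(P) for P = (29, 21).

4

2P: tangent at (29, 21): λ = (3·29² + 2)/(2·21) ≡ 34/42. 42⁻¹ ≡ 28 (mod 47), so λ ≡ 34·28 ≡ 12.
  x = λ² - 29 - 29 = 144 - 58 ≡ 39; y = λ·(29 - 39) - 21 ≡ 0. → (39, 0)
3P: (39, 0) + (29, 21). λ = (21 - 0)/(29 - 39) ≡ 21/37 mod 47. 37⁻¹ ≡ 14 (mod 47) since 37·14 = 518 ≡ 1, so λ ≡ 12.
  x = λ² - 39 - 29 = 144 - 68 ≡ 29; y = λ·(39 - 29) - 0 ≡ 26. → (29, 26)
4P: (29, 26) + (29, 21): same x and y₁ ≡ -y₂, so the sum is 𝒪.
4P = 𝒪, so the order is 4.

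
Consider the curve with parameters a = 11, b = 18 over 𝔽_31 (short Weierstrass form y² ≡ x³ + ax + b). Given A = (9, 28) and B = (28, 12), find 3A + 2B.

(4, 8)

First 3A:
Repeated addition: build up to 3A.
2A: tangent at (9, 28): λ = (3·9² + 11)/(2·28) ≡ 6/25. 25⁻¹ ≡ 5 (mod 31) since 25·5 = 125 ≡ 1, so λ ≡ 6·5 ≡ 30.
  x = λ² - 9 - 9 = 900 - 18 ≡ 14; y = λ·(9 - 14) - 28 ≡ 8. → (14, 8)
3A: (14, 8) + (9, 28). λ = (28 - 8)/(9 - 14) ≡ 20/26 mod 31. 26⁻¹ ≡ 6 (mod 31) since 26·6 = 156 ≡ 1, so λ ≡ 27.
  x = λ² - 14 - 9 = 729 - 23 ≡ 24; y = λ·(14 - 24) - 8 ≡ 1. → (24, 1)
3A = (24, 1).
Next 2B:
Repeated addition: build up to 2B.
2B: tangent at (28, 12): λ = (3·28² + 11)/(2·12) ≡ 7/24. 24⁻¹ ≡ 22 (mod 31), so λ ≡ 7·22 ≡ 30.
  x = λ² - 28 - 28 = 900 - 56 ≡ 7; y = λ·(28 - 7) - 12 ≡ 29. → (7, 29)
2B = (7, 29).
Finally 3A + 2B:
(24, 1) + (7, 29). λ = (29 - 1)/(7 - 24) ≡ 28/14 mod 31. 14⁻¹ ≡ 20 (mod 31), so λ ≡ 2.
  x = λ² - 24 - 7 = 4 - 31 ≡ 4; y = λ·(24 - 4) - 1 ≡ 8. → (4, 8)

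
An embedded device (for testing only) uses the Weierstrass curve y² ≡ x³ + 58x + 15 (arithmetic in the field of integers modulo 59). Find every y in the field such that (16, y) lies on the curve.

x³ + 58x + 15 = 5039 ≡ 24 (mod 59).
24 is a non-residue mod 59; no y exists.

none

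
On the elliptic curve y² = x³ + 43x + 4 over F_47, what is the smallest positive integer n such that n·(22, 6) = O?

4

2P: tangent at (22, 6): λ = (3·22² + 43)/(2·6) ≡ 38/12. 12⁻¹ ≡ 4 (mod 47) since 12·4 = 48 ≡ 1, so λ ≡ 38·4 ≡ 11.
  x = λ² - 22 - 22 = 121 - 44 ≡ 30; y = λ·(22 - 30) - 6 ≡ 0. → (30, 0)
3P: (30, 0) + (22, 6). λ = (6 - 0)/(22 - 30) ≡ 6/39 mod 47. 39⁻¹ ≡ 41 (mod 47) since 39·41 = 1599 ≡ 1, so λ ≡ 11.
  x = λ² - 30 - 22 = 121 - 52 ≡ 22; y = λ·(30 - 22) - 0 ≡ 41. → (22, 41)
4P: (22, 41) + (22, 6): same x and y₁ ≡ -y₂, so the sum is O.
4P = O, so the order is 4.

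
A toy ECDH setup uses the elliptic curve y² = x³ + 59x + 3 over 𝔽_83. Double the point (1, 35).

tangent at (1, 35): λ = (3·1² + 59)/(2·35) ≡ 62/70. 70⁻¹ ≡ 51 (mod 83) since 70·51 = 3570 ≡ 1, so λ ≡ 62·51 ≡ 8.
  x = λ² - 1 - 1 = 64 - 2 ≡ 62; y = λ·(1 - 62) - 35 ≡ 58. → (62, 58)

(62, 58)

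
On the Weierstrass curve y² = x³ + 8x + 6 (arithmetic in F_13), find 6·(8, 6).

Write G = (8, 6).
Repeated addition: build up to 6G.
2G: tangent at (8, 6): λ = (3·8² + 8)/(2·6) ≡ 5/12. 12⁻¹ ≡ 12 (mod 13) since 12·12 = 144 ≡ 1, so λ ≡ 5·12 ≡ 8.
  x = λ² - 8 - 8 = 64 - 16 ≡ 9; y = λ·(8 - 9) - 6 ≡ 12. → (9, 12)
3G: (9, 12) + (8, 6). λ = (6 - 12)/(8 - 9) ≡ 7/12 mod 13. 12⁻¹ ≡ 12 (mod 13), so λ ≡ 6.
  x = λ² - 9 - 8 = 36 - 17 ≡ 6; y = λ·(9 - 6) - 12 ≡ 6. → (6, 6)
4G: (6, 6) + (8, 6). λ = (6 - 6)/(8 - 6) ≡ 0/2 mod 13. 2⁻¹ ≡ 7 (mod 13) since 2·7 = 14 ≡ 1, so λ ≡ 0.
  x = λ² - 6 - 8 = 0 - 14 ≡ 12; y = λ·(6 - 12) - 6 ≡ 7. → (12, 7)
5G: (12, 7) + (8, 6). λ = (6 - 7)/(8 - 12) ≡ 12/9 mod 13. 9⁻¹ ≡ 3 (mod 13), so λ ≡ 10.
  x = λ² - 12 - 8 = 100 - 20 ≡ 2; y = λ·(12 - 2) - 7 ≡ 2. → (2, 2)
6G: (2, 2) + (8, 6). λ = (6 - 2)/(8 - 2) ≡ 4/6 mod 13. 6⁻¹ ≡ 11 (mod 13) since 6·11 = 66 ≡ 1, so λ ≡ 5.
  x = λ² - 2 - 8 = 25 - 10 ≡ 2; y = λ·(2 - 2) - 2 ≡ 11. → (2, 11)

(2, 11)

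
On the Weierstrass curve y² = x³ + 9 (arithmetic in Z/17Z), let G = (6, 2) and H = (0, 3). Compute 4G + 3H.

(15, 16)

First 4G:
Repeated addition: build up to 4G.
2G: tangent at (6, 2): λ = (3·6² + 0)/(2·2) ≡ 6/4. 4⁻¹ ≡ 13 (mod 17) since 4·13 = 52 ≡ 1, so λ ≡ 6·13 ≡ 10.
  x = λ² - 6 - 6 = 100 - 12 ≡ 3; y = λ·(6 - 3) - 2 ≡ 11. → (3, 11)
3G: (3, 11) + (6, 2). λ = (2 - 11)/(6 - 3) ≡ 8/3 mod 17. 3⁻¹ ≡ 6 (mod 17) since 3·6 = 18 ≡ 1, so λ ≡ 14.
  x = λ² - 3 - 6 = 196 - 9 ≡ 0; y = λ·(3 - 0) - 11 ≡ 14. → (0, 14)
4G: (0, 14) + (6, 2). λ = (2 - 14)/(6 - 0) ≡ 5/6 mod 17. 6⁻¹ ≡ 3 (mod 17), so λ ≡ 15.
  x = λ² - 0 - 6 = 225 - 6 ≡ 15; y = λ·(0 - 15) - 14 ≡ 16. → (15, 16)
4G = (15, 16).
Next 3H:
Repeated addition: build up to 3H.
2H: tangent at (0, 3): λ = (3·0² + 0)/(2·3) ≡ 0/6. 6⁻¹ ≡ 3 (mod 17), so λ ≡ 0·3 ≡ 0.
  x = λ² - 0 - 0 = 0 - 0 ≡ 0; y = λ·(0 - 0) - 3 ≡ 14. → (0, 14)
3H: (0, 14) + (0, 3): same x and y₁ ≡ -y₂, so the sum is the point at infinity.
3H = the point at infinity.
Finally 4G + 3H:
(15, 16) + the point at infinity = (15, 16) (identity).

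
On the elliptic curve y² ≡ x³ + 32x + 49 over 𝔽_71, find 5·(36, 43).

(3, 39)

Write Q = (36, 43).
Double-and-add on 5 = (101)₂. Start with Q = (36, 43) for the leading 1-bit.
double: tangent at (36, 43): λ = (3·36² + 32)/(2·43) ≡ 15/15. 15⁻¹ ≡ 19 (mod 71), so λ ≡ 15·19 ≡ 1.
  x = λ² - 36 - 36 = 1 - 72 ≡ 0; y = λ·(36 - 0) - 43 ≡ 64. → (0, 64)
double: tangent at (0, 64): λ = (3·0² + 32)/(2·64) ≡ 32/57. 57⁻¹ ≡ 5 (mod 71) since 57·5 = 285 ≡ 1, so λ ≡ 32·5 ≡ 18.
  x = λ² - 0 - 0 = 324 - 0 ≡ 40; y = λ·(0 - 40) - 64 ≡ 68. → (40, 68)
add Q: (40, 68) + (36, 43). λ = (43 - 68)/(36 - 40) ≡ 46/67 mod 71. 67⁻¹ ≡ 53 (mod 71), so λ ≡ 24.
  x = λ² - 40 - 36 = 576 - 76 ≡ 3; y = λ·(40 - 3) - 68 ≡ 39. → (3, 39)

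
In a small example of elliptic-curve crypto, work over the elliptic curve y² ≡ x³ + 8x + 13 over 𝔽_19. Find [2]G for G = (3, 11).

(14, 0)

tangent at (3, 11): λ = (3·3² + 8)/(2·11) ≡ 16/3. 3⁻¹ ≡ 13 (mod 19) since 3·13 = 39 ≡ 1, so λ ≡ 16·13 ≡ 18.
  x = λ² - 3 - 3 = 324 - 6 ≡ 14; y = λ·(3 - 14) - 11 ≡ 0. → (14, 0)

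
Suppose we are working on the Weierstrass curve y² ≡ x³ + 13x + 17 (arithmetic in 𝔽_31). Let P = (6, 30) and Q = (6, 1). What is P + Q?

O

The two points share x = 6 and their y-coordinates satisfy 30 + 1 ≡ 0 (mod 31), so they are inverses. Their sum is ∞.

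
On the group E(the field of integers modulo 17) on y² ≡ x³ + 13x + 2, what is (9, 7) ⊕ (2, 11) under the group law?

(15, 11)

(9, 7) + (2, 11). λ = (11 - 7)/(2 - 9) ≡ 4/10 mod 17. 10⁻¹ ≡ 12 (mod 17) since 10·12 = 120 ≡ 1, so λ ≡ 14.
  x = λ² - 9 - 2 = 196 - 11 ≡ 15; y = λ·(9 - 15) - 7 ≡ 11. → (15, 11)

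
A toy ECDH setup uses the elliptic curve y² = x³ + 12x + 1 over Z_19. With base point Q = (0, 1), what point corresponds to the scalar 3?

Repeated addition: build up to 3Q.
2Q: tangent at (0, 1): λ = (3·0² + 12)/(2·1) ≡ 12/2. 2⁻¹ ≡ 10 (mod 19), so λ ≡ 12·10 ≡ 6.
  x = λ² - 0 - 0 = 36 - 0 ≡ 17; y = λ·(0 - 17) - 1 ≡ 11. → (17, 11)
3Q: (17, 11) + (0, 1). λ = (1 - 11)/(0 - 17) ≡ 9/2 mod 19. 2⁻¹ ≡ 10 (mod 19) since 2·10 = 20 ≡ 1, so λ ≡ 14.
  x = λ² - 17 - 0 = 196 - 17 ≡ 8; y = λ·(17 - 8) - 11 ≡ 1. → (8, 1)

(8, 1)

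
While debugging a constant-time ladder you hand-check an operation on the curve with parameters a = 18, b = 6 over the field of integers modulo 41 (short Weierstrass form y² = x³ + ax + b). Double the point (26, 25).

tangent at (26, 25): λ = (3·26² + 18)/(2·25) ≡ 37/9. 9⁻¹ ≡ 32 (mod 41), so λ ≡ 37·32 ≡ 36.
  x = λ² - 26 - 26 = 1296 - 52 ≡ 14; y = λ·(26 - 14) - 25 ≡ 38. → (14, 38)

(14, 38)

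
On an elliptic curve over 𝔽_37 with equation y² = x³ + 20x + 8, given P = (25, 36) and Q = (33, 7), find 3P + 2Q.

(26, 14)

First 3P:
Repeated addition: build up to 3P.
2P: tangent at (25, 36): λ = (3·25² + 20)/(2·36) ≡ 8/35. 35⁻¹ ≡ 18 (mod 37), so λ ≡ 8·18 ≡ 33.
  x = λ² - 25 - 25 = 1089 - 50 ≡ 3; y = λ·(25 - 3) - 36 ≡ 24. → (3, 24)
3P: (3, 24) + (25, 36). λ = (36 - 24)/(25 - 3) ≡ 12/22 mod 37. 22⁻¹ ≡ 32 (mod 37) since 22·32 = 704 ≡ 1, so λ ≡ 14.
  x = λ² - 3 - 25 = 196 - 28 ≡ 20; y = λ·(3 - 20) - 24 ≡ 34. → (20, 34)
3P = (20, 34).
Next 2Q:
Repeated addition: build up to 2Q.
2Q: tangent at (33, 7): λ = (3·33² + 20)/(2·7) ≡ 31/14. 14⁻¹ ≡ 8 (mod 37) since 14·8 = 112 ≡ 1, so λ ≡ 31·8 ≡ 26.
  x = λ² - 33 - 33 = 676 - 66 ≡ 18; y = λ·(33 - 18) - 7 ≡ 13. → (18, 13)
2Q = (18, 13).
Finally 3P + 2Q:
(20, 34) + (18, 13). λ = (13 - 34)/(18 - 20) ≡ 16/35 mod 37. 35⁻¹ ≡ 18 (mod 37), so λ ≡ 29.
  x = λ² - 20 - 18 = 841 - 38 ≡ 26; y = λ·(20 - 26) - 34 ≡ 14. → (26, 14)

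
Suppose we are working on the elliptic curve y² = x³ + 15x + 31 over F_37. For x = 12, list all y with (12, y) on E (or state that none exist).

none

x³ + 15x + 31 = 1939 ≡ 15 (mod 37).
15 is a non-residue mod 37; no y exists.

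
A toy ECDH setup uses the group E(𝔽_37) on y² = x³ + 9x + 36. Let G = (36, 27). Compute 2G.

tangent at (36, 27): λ = (3·36² + 9)/(2·27) ≡ 12/17. 17⁻¹ ≡ 24 (mod 37), so λ ≡ 12·24 ≡ 29.
  x = λ² - 36 - 36 = 841 - 72 ≡ 29; y = λ·(36 - 29) - 27 ≡ 28. → (29, 28)

(29, 28)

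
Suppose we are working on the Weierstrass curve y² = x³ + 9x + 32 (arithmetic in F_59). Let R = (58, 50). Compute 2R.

(9, 55)

tangent at (58, 50): λ = (3·58² + 9)/(2·50) ≡ 12/41. 41⁻¹ ≡ 36 (mod 59) since 41·36 = 1476 ≡ 1, so λ ≡ 12·36 ≡ 19.
  x = λ² - 58 - 58 = 361 - 116 ≡ 9; y = λ·(58 - 9) - 50 ≡ 55. → (9, 55)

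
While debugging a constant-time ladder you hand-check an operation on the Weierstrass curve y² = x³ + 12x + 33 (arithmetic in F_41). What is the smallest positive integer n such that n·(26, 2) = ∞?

3

2P: tangent at (26, 2): λ = (3·26² + 12)/(2·2) ≡ 31/4. 4⁻¹ ≡ 31 (mod 41), so λ ≡ 31·31 ≡ 18.
  x = λ² - 26 - 26 = 324 - 52 ≡ 26; y = λ·(26 - 26) - 2 ≡ 39. → (26, 39)
3P: (26, 39) + (26, 2): same x and y₁ ≡ -y₂, so the sum is ∞.
3P = ∞, so the order is 3.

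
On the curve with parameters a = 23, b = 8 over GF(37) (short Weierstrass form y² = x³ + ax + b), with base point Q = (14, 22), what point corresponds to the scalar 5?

Double-and-add on 5 = (101)₂. Start with Q = (14, 22) for the leading 1-bit.
double: tangent at (14, 22): λ = (3·14² + 23)/(2·22) ≡ 19/7. 7⁻¹ ≡ 16 (mod 37) since 7·16 = 112 ≡ 1, so λ ≡ 19·16 ≡ 8.
  x = λ² - 14 - 14 = 64 - 28 ≡ 36; y = λ·(14 - 36) - 22 ≡ 24. → (36, 24)
double: tangent at (36, 24): λ = (3·36² + 23)/(2·24) ≡ 26/11. 11⁻¹ ≡ 27 (mod 37) since 11·27 = 297 ≡ 1, so λ ≡ 26·27 ≡ 36.
  x = λ² - 36 - 36 = 1296 - 72 ≡ 3; y = λ·(36 - 3) - 24 ≡ 17. → (3, 17)
add Q: (3, 17) + (14, 22). λ = (22 - 17)/(14 - 3) ≡ 5/11 mod 37. 11⁻¹ ≡ 27 (mod 37) since 11·27 = 297 ≡ 1, so λ ≡ 24.
  x = λ² - 3 - 14 = 576 - 17 ≡ 4; y = λ·(3 - 4) - 17 ≡ 33. → (4, 33)

(4, 33)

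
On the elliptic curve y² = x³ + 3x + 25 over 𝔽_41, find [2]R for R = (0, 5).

tangent at (0, 5): λ = (3·0² + 3)/(2·5) ≡ 3/10. 10⁻¹ ≡ 37 (mod 41), so λ ≡ 3·37 ≡ 29.
  x = λ² - 0 - 0 = 841 - 0 ≡ 21; y = λ·(0 - 21) - 5 ≡ 1. → (21, 1)

(21, 1)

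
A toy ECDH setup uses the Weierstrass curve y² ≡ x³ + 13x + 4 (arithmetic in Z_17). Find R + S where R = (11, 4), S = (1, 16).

(11, 4) + (1, 16). λ = (16 - 4)/(1 - 11) ≡ 12/7 mod 17. 7⁻¹ ≡ 5 (mod 17), so λ ≡ 9.
  x = λ² - 11 - 1 = 81 - 12 ≡ 1; y = λ·(11 - 1) - 4 ≡ 1. → (1, 1)

(1, 1)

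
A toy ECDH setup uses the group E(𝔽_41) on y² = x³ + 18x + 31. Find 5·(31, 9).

(11, 24)

Write G = (31, 9).
Double-and-add on 5 = (101)₂. Start with G = (31, 9) for the leading 1-bit.
double: tangent at (31, 9): λ = (3·31² + 18)/(2·9) ≡ 31/18. 18⁻¹ ≡ 16 (mod 41), so λ ≡ 31·16 ≡ 4.
  x = λ² - 31 - 31 = 16 - 62 ≡ 36; y = λ·(31 - 36) - 9 ≡ 12. → (36, 12)
double: tangent at (36, 12): λ = (3·36² + 18)/(2·12) ≡ 11/24. 24⁻¹ ≡ 12 (mod 41), so λ ≡ 11·12 ≡ 9.
  x = λ² - 36 - 36 = 81 - 72 ≡ 9; y = λ·(36 - 9) - 12 ≡ 26. → (9, 26)
add G: (9, 26) + (31, 9). λ = (9 - 26)/(31 - 9) ≡ 24/22 mod 41. 22⁻¹ ≡ 28 (mod 41) since 22·28 = 616 ≡ 1, so λ ≡ 16.
  x = λ² - 9 - 31 = 256 - 40 ≡ 11; y = λ·(9 - 11) - 26 ≡ 24. → (11, 24)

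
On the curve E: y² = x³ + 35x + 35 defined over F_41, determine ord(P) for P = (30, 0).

2

2P: (30, 0) + (30, 0): same x and y₁ ≡ -y₂, so the sum is 𝒪.
2P = 𝒪, so the order is 2.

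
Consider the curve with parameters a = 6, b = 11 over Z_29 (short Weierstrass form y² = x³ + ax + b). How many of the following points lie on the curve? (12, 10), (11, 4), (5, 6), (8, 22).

3

(12, 10): 10² ≡ 13, rhs ≡ 13 → on.
(11, 4): 4² ≡ 16, rhs ≡ 16 → on.
(5, 6): 6² ≡ 7, rhs ≡ 21 → off.
(8, 22): 22² ≡ 20, rhs ≡ 20 → on.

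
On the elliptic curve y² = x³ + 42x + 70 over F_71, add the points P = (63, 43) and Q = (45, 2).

(21, 29)

(63, 43) + (45, 2). λ = (2 - 43)/(45 - 63) ≡ 30/53 mod 71. 53⁻¹ ≡ 67 (mod 71) since 53·67 = 3551 ≡ 1, so λ ≡ 22.
  x = λ² - 63 - 45 = 484 - 108 ≡ 21; y = λ·(63 - 21) - 43 ≡ 29. → (21, 29)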